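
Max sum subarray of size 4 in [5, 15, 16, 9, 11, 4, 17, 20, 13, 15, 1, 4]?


[0:4]: 45
[1:5]: 51
[2:6]: 40
[3:7]: 41
[4:8]: 52
[5:9]: 54
[6:10]: 65
[7:11]: 49
[8:12]: 33

Max: 65 at [6:10]


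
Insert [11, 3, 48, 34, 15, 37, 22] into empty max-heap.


Insert 11: [11]
Insert 3: [11, 3]
Insert 48: [48, 3, 11]
Insert 34: [48, 34, 11, 3]
Insert 15: [48, 34, 11, 3, 15]
Insert 37: [48, 34, 37, 3, 15, 11]
Insert 22: [48, 34, 37, 3, 15, 11, 22]

Final heap: [48, 34, 37, 3, 15, 11, 22]


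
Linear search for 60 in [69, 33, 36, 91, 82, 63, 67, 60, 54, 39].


i=0: 69!=60
i=1: 33!=60
i=2: 36!=60
i=3: 91!=60
i=4: 82!=60
i=5: 63!=60
i=6: 67!=60
i=7: 60==60 found!

Found at 7, 8 comps


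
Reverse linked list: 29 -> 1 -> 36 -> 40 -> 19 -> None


Step 1: curr=29, set curr.next=prev(None) | reversed so far: 29
Step 2: curr=1, set curr.next=prev(29) | reversed so far: 1 -> 29
Step 3: curr=36, set curr.next=prev(1) | reversed so far: 36 -> 1 -> 29
Step 4: curr=40, set curr.next=prev(36) | reversed so far: 40 -> 36 -> 1 -> 29
Step 5: curr=19, set curr.next=prev(40) | reversed so far: 19 -> 40 -> 36 -> 1 -> 29

19 -> 40 -> 36 -> 1 -> 29 -> None


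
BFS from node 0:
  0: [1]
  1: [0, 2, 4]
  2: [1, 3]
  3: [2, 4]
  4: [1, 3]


Visit 0, enqueue [1]
Visit 1, enqueue [2, 4]
Visit 2, enqueue [3]
Visit 4, enqueue []
Visit 3, enqueue []

BFS order: [0, 1, 2, 4, 3]


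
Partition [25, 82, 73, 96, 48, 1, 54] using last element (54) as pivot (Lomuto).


Pivot: 54
  25 <= 54: advance i (no swap)
  48 <= 54: swap -> [25, 48, 73, 96, 82, 1, 54]
  1 <= 54: swap -> [25, 48, 1, 96, 82, 73, 54]
Place pivot at 3: [25, 48, 1, 54, 82, 73, 96]

Partitioned: [25, 48, 1, 54, 82, 73, 96]


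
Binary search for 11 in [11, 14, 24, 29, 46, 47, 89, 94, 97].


Step 1: lo=0, hi=8, mid=4, val=46
Step 2: lo=0, hi=3, mid=1, val=14
Step 3: lo=0, hi=0, mid=0, val=11

Found at index 0


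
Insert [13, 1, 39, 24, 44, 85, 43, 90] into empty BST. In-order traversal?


Insert 13: root
Insert 1: L from 13
Insert 39: R from 13
Insert 24: R from 13 -> L from 39
Insert 44: R from 13 -> R from 39
Insert 85: R from 13 -> R from 39 -> R from 44
Insert 43: R from 13 -> R from 39 -> L from 44
Insert 90: R from 13 -> R from 39 -> R from 44 -> R from 85

In-order: [1, 13, 24, 39, 43, 44, 85, 90]


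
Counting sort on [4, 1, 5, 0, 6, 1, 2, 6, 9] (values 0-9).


Input: [4, 1, 5, 0, 6, 1, 2, 6, 9]
Counts: [1, 2, 1, 0, 1, 1, 2, 0, 0, 1]

Sorted: [0, 1, 1, 2, 4, 5, 6, 6, 9]


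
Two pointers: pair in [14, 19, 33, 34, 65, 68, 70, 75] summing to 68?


lo=0(14)+hi=7(75)=89
lo=0(14)+hi=6(70)=84
lo=0(14)+hi=5(68)=82
lo=0(14)+hi=4(65)=79
lo=0(14)+hi=3(34)=48
lo=1(19)+hi=3(34)=53
lo=2(33)+hi=3(34)=67

No pair found


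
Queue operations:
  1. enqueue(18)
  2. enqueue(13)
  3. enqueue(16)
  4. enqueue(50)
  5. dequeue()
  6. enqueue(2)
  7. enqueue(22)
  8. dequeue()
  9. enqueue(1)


enqueue(18) -> [18]
enqueue(13) -> [18, 13]
enqueue(16) -> [18, 13, 16]
enqueue(50) -> [18, 13, 16, 50]
dequeue()->18, [13, 16, 50]
enqueue(2) -> [13, 16, 50, 2]
enqueue(22) -> [13, 16, 50, 2, 22]
dequeue()->13, [16, 50, 2, 22]
enqueue(1) -> [16, 50, 2, 22, 1]

Final queue: [16, 50, 2, 22, 1]


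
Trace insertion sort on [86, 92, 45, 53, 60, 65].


Initial: [86, 92, 45, 53, 60, 65]
Insert 92: [86, 92, 45, 53, 60, 65]
Insert 45: [45, 86, 92, 53, 60, 65]
Insert 53: [45, 53, 86, 92, 60, 65]
Insert 60: [45, 53, 60, 86, 92, 65]
Insert 65: [45, 53, 60, 65, 86, 92]

Sorted: [45, 53, 60, 65, 86, 92]


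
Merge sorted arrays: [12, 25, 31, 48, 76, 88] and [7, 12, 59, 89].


Take 7 from B
Take 12 from A
Take 12 from B
Take 25 from A
Take 31 from A
Take 48 from A
Take 59 from B
Take 76 from A
Take 88 from A

Merged: [7, 12, 12, 25, 31, 48, 59, 76, 88, 89]


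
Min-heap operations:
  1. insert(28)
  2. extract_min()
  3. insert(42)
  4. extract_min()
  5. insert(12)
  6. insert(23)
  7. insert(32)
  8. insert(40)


insert(28) -> [28]
extract_min()->28, []
insert(42) -> [42]
extract_min()->42, []
insert(12) -> [12]
insert(23) -> [12, 23]
insert(32) -> [12, 23, 32]
insert(40) -> [12, 23, 32, 40]

Final heap: [12, 23, 32, 40]


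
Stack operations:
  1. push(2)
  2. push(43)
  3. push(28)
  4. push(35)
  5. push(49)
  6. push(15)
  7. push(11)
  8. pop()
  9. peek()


push(2) -> [2]
push(43) -> [2, 43]
push(28) -> [2, 43, 28]
push(35) -> [2, 43, 28, 35]
push(49) -> [2, 43, 28, 35, 49]
push(15) -> [2, 43, 28, 35, 49, 15]
push(11) -> [2, 43, 28, 35, 49, 15, 11]
pop()->11, [2, 43, 28, 35, 49, 15]
peek()->15

Final stack: [2, 43, 28, 35, 49, 15]


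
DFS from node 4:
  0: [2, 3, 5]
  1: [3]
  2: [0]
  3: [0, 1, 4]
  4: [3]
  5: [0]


Visit 4, push [3]
Visit 3, push [1, 0]
Visit 0, push [5, 2]
Visit 2, push []
Visit 5, push []
Visit 1, push []

DFS order: [4, 3, 0, 2, 5, 1]


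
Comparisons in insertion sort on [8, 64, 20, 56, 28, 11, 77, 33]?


Algorithm: insertion sort
Input: [8, 64, 20, 56, 28, 11, 77, 33]
Sorted: [8, 11, 20, 28, 33, 56, 64, 77]

18


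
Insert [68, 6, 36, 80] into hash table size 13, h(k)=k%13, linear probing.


Insert 68: h=3 -> slot 3
Insert 6: h=6 -> slot 6
Insert 36: h=10 -> slot 10
Insert 80: h=2 -> slot 2

Table: [None, None, 80, 68, None, None, 6, None, None, None, 36, None, None]


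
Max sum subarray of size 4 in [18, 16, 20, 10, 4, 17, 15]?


[0:4]: 64
[1:5]: 50
[2:6]: 51
[3:7]: 46

Max: 64 at [0:4]


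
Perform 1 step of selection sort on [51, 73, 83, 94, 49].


Initial: [51, 73, 83, 94, 49]
Step 1: min=49 at 4
  Swap: [49, 73, 83, 94, 51]

After 1 step: [49, 73, 83, 94, 51]


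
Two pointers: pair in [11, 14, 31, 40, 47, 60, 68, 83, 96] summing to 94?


lo=0(11)+hi=8(96)=107
lo=0(11)+hi=7(83)=94

Yes: 11+83=94


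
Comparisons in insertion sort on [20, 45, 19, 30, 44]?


Algorithm: insertion sort
Input: [20, 45, 19, 30, 44]
Sorted: [19, 20, 30, 44, 45]

7


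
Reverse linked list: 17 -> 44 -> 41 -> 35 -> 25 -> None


Step 1: curr=17, set curr.next=prev(None) | reversed so far: 17
Step 2: curr=44, set curr.next=prev(17) | reversed so far: 44 -> 17
Step 3: curr=41, set curr.next=prev(44) | reversed so far: 41 -> 44 -> 17
Step 4: curr=35, set curr.next=prev(41) | reversed so far: 35 -> 41 -> 44 -> 17
Step 5: curr=25, set curr.next=prev(35) | reversed so far: 25 -> 35 -> 41 -> 44 -> 17

25 -> 35 -> 41 -> 44 -> 17 -> None


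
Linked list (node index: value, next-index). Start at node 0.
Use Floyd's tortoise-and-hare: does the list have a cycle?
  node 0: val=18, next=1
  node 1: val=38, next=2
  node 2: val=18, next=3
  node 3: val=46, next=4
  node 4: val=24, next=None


Floyd's tortoise (slow, +1) and hare (fast, +2):
  init: slow=0, fast=0
  step 1: slow=1, fast=2
  step 2: slow=2, fast=4
  step 3: fast -> None, no cycle

Cycle: no


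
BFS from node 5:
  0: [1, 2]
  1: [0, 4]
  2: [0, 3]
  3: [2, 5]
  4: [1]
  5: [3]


Visit 5, enqueue [3]
Visit 3, enqueue [2]
Visit 2, enqueue [0]
Visit 0, enqueue [1]
Visit 1, enqueue [4]
Visit 4, enqueue []

BFS order: [5, 3, 2, 0, 1, 4]


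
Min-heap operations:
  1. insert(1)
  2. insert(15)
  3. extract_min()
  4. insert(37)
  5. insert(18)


insert(1) -> [1]
insert(15) -> [1, 15]
extract_min()->1, [15]
insert(37) -> [15, 37]
insert(18) -> [15, 37, 18]

Final heap: [15, 37, 18]


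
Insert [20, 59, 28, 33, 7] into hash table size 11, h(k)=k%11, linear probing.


Insert 20: h=9 -> slot 9
Insert 59: h=4 -> slot 4
Insert 28: h=6 -> slot 6
Insert 33: h=0 -> slot 0
Insert 7: h=7 -> slot 7

Table: [33, None, None, None, 59, None, 28, 7, None, 20, None]


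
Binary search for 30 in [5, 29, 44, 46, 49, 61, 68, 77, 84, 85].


Step 1: lo=0, hi=9, mid=4, val=49
Step 2: lo=0, hi=3, mid=1, val=29
Step 3: lo=2, hi=3, mid=2, val=44

Not found


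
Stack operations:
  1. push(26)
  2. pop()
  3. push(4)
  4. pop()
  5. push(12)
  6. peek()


push(26) -> [26]
pop()->26, []
push(4) -> [4]
pop()->4, []
push(12) -> [12]
peek()->12

Final stack: [12]


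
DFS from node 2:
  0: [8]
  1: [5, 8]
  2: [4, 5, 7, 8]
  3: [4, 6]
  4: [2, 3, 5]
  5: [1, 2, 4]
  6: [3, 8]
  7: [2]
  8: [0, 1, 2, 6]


Visit 2, push [8, 7, 5, 4]
Visit 4, push [5, 3]
Visit 3, push [6]
Visit 6, push [8]
Visit 8, push [1, 0]
Visit 0, push []
Visit 1, push [5]
Visit 5, push []
Visit 7, push []

DFS order: [2, 4, 3, 6, 8, 0, 1, 5, 7]


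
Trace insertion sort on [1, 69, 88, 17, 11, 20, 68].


Initial: [1, 69, 88, 17, 11, 20, 68]
Insert 69: [1, 69, 88, 17, 11, 20, 68]
Insert 88: [1, 69, 88, 17, 11, 20, 68]
Insert 17: [1, 17, 69, 88, 11, 20, 68]
Insert 11: [1, 11, 17, 69, 88, 20, 68]
Insert 20: [1, 11, 17, 20, 69, 88, 68]
Insert 68: [1, 11, 17, 20, 68, 69, 88]

Sorted: [1, 11, 17, 20, 68, 69, 88]


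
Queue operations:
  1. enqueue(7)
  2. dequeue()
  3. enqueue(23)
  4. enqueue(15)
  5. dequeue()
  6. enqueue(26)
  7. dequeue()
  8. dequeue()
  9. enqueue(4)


enqueue(7) -> [7]
dequeue()->7, []
enqueue(23) -> [23]
enqueue(15) -> [23, 15]
dequeue()->23, [15]
enqueue(26) -> [15, 26]
dequeue()->15, [26]
dequeue()->26, []
enqueue(4) -> [4]

Final queue: [4]


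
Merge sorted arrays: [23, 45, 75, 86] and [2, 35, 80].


Take 2 from B
Take 23 from A
Take 35 from B
Take 45 from A
Take 75 from A
Take 80 from B

Merged: [2, 23, 35, 45, 75, 80, 86]


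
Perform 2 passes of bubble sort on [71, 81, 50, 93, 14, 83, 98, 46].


Initial: [71, 81, 50, 93, 14, 83, 98, 46]
Pass 1: [71, 50, 81, 14, 83, 93, 46, 98] (4 swaps)
Pass 2: [50, 71, 14, 81, 83, 46, 93, 98] (3 swaps)

After 2 passes: [50, 71, 14, 81, 83, 46, 93, 98]


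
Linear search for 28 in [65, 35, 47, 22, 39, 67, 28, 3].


i=0: 65!=28
i=1: 35!=28
i=2: 47!=28
i=3: 22!=28
i=4: 39!=28
i=5: 67!=28
i=6: 28==28 found!

Found at 6, 7 comps


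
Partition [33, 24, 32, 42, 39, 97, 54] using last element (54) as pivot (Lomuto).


Pivot: 54
  33 <= 54: advance i (no swap)
  24 <= 54: advance i (no swap)
  32 <= 54: advance i (no swap)
  42 <= 54: advance i (no swap)
  39 <= 54: advance i (no swap)
Place pivot at 5: [33, 24, 32, 42, 39, 54, 97]

Partitioned: [33, 24, 32, 42, 39, 54, 97]


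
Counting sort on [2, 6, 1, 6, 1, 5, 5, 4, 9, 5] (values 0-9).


Input: [2, 6, 1, 6, 1, 5, 5, 4, 9, 5]
Counts: [0, 2, 1, 0, 1, 3, 2, 0, 0, 1]

Sorted: [1, 1, 2, 4, 5, 5, 5, 6, 6, 9]


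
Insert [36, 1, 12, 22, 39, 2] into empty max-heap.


Insert 36: [36]
Insert 1: [36, 1]
Insert 12: [36, 1, 12]
Insert 22: [36, 22, 12, 1]
Insert 39: [39, 36, 12, 1, 22]
Insert 2: [39, 36, 12, 1, 22, 2]

Final heap: [39, 36, 12, 1, 22, 2]


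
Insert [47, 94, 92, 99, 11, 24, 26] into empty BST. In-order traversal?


Insert 47: root
Insert 94: R from 47
Insert 92: R from 47 -> L from 94
Insert 99: R from 47 -> R from 94
Insert 11: L from 47
Insert 24: L from 47 -> R from 11
Insert 26: L from 47 -> R from 11 -> R from 24

In-order: [11, 24, 26, 47, 92, 94, 99]


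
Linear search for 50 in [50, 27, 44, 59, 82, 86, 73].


i=0: 50==50 found!

Found at 0, 1 comps


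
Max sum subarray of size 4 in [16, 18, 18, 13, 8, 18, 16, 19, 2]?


[0:4]: 65
[1:5]: 57
[2:6]: 57
[3:7]: 55
[4:8]: 61
[5:9]: 55

Max: 65 at [0:4]


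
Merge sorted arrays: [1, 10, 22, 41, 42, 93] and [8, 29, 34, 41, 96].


Take 1 from A
Take 8 from B
Take 10 from A
Take 22 from A
Take 29 from B
Take 34 from B
Take 41 from A
Take 41 from B
Take 42 from A
Take 93 from A

Merged: [1, 8, 10, 22, 29, 34, 41, 41, 42, 93, 96]


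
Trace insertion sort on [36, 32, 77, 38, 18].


Initial: [36, 32, 77, 38, 18]
Insert 32: [32, 36, 77, 38, 18]
Insert 77: [32, 36, 77, 38, 18]
Insert 38: [32, 36, 38, 77, 18]
Insert 18: [18, 32, 36, 38, 77]

Sorted: [18, 32, 36, 38, 77]


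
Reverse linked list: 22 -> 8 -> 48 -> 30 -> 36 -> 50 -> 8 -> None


Step 1: curr=22, set curr.next=prev(None) | reversed so far: 22
Step 2: curr=8, set curr.next=prev(22) | reversed so far: 8 -> 22
Step 3: curr=48, set curr.next=prev(8) | reversed so far: 48 -> 8 -> 22
Step 4: curr=30, set curr.next=prev(48) | reversed so far: 30 -> 48 -> 8 -> 22
Step 5: curr=36, set curr.next=prev(30) | reversed so far: 36 -> 30 -> 48 -> 8 -> 22
Step 6: curr=50, set curr.next=prev(36) | reversed so far: 50 -> 36 -> 30 -> 48 -> 8 -> 22
Step 7: curr=8, set curr.next=prev(50) | reversed so far: 8 -> 50 -> 36 -> 30 -> 48 -> 8 -> 22

8 -> 50 -> 36 -> 30 -> 48 -> 8 -> 22 -> None


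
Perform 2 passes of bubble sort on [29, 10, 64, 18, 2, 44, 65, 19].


Initial: [29, 10, 64, 18, 2, 44, 65, 19]
Pass 1: [10, 29, 18, 2, 44, 64, 19, 65] (5 swaps)
Pass 2: [10, 18, 2, 29, 44, 19, 64, 65] (3 swaps)

After 2 passes: [10, 18, 2, 29, 44, 19, 64, 65]


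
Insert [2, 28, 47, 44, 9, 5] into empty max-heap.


Insert 2: [2]
Insert 28: [28, 2]
Insert 47: [47, 2, 28]
Insert 44: [47, 44, 28, 2]
Insert 9: [47, 44, 28, 2, 9]
Insert 5: [47, 44, 28, 2, 9, 5]

Final heap: [47, 44, 28, 2, 9, 5]


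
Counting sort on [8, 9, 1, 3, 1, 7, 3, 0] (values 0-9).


Input: [8, 9, 1, 3, 1, 7, 3, 0]
Counts: [1, 2, 0, 2, 0, 0, 0, 1, 1, 1]

Sorted: [0, 1, 1, 3, 3, 7, 8, 9]


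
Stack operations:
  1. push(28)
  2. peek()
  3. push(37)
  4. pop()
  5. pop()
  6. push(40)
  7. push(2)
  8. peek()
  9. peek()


push(28) -> [28]
peek()->28
push(37) -> [28, 37]
pop()->37, [28]
pop()->28, []
push(40) -> [40]
push(2) -> [40, 2]
peek()->2
peek()->2

Final stack: [40, 2]


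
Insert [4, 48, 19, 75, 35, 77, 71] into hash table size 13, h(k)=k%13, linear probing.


Insert 4: h=4 -> slot 4
Insert 48: h=9 -> slot 9
Insert 19: h=6 -> slot 6
Insert 75: h=10 -> slot 10
Insert 35: h=9, 2 probes -> slot 11
Insert 77: h=12 -> slot 12
Insert 71: h=6, 1 probes -> slot 7

Table: [None, None, None, None, 4, None, 19, 71, None, 48, 75, 35, 77]


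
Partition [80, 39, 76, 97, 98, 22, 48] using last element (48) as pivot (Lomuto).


Pivot: 48
  39 <= 48: swap -> [39, 80, 76, 97, 98, 22, 48]
  22 <= 48: swap -> [39, 22, 76, 97, 98, 80, 48]
Place pivot at 2: [39, 22, 48, 97, 98, 80, 76]

Partitioned: [39, 22, 48, 97, 98, 80, 76]


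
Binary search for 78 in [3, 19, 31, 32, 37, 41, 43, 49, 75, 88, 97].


Step 1: lo=0, hi=10, mid=5, val=41
Step 2: lo=6, hi=10, mid=8, val=75
Step 3: lo=9, hi=10, mid=9, val=88

Not found


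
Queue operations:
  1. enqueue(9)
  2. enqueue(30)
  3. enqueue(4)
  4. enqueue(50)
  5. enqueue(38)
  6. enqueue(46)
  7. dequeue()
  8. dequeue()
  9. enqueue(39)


enqueue(9) -> [9]
enqueue(30) -> [9, 30]
enqueue(4) -> [9, 30, 4]
enqueue(50) -> [9, 30, 4, 50]
enqueue(38) -> [9, 30, 4, 50, 38]
enqueue(46) -> [9, 30, 4, 50, 38, 46]
dequeue()->9, [30, 4, 50, 38, 46]
dequeue()->30, [4, 50, 38, 46]
enqueue(39) -> [4, 50, 38, 46, 39]

Final queue: [4, 50, 38, 46, 39]


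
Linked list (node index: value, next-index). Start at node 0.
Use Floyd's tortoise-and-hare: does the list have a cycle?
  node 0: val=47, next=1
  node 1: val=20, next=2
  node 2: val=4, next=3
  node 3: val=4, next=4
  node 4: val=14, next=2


Floyd's tortoise (slow, +1) and hare (fast, +2):
  init: slow=0, fast=0
  step 1: slow=1, fast=2
  step 2: slow=2, fast=4
  step 3: slow=3, fast=3
  slow == fast at node 3: cycle detected

Cycle: yes


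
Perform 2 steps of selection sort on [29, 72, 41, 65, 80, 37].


Initial: [29, 72, 41, 65, 80, 37]
Step 1: min=29 at 0
  Swap: [29, 72, 41, 65, 80, 37]
Step 2: min=37 at 5
  Swap: [29, 37, 41, 65, 80, 72]

After 2 steps: [29, 37, 41, 65, 80, 72]


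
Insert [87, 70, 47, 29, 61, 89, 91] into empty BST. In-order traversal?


Insert 87: root
Insert 70: L from 87
Insert 47: L from 87 -> L from 70
Insert 29: L from 87 -> L from 70 -> L from 47
Insert 61: L from 87 -> L from 70 -> R from 47
Insert 89: R from 87
Insert 91: R from 87 -> R from 89

In-order: [29, 47, 61, 70, 87, 89, 91]


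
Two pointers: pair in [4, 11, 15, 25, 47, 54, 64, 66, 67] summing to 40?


lo=0(4)+hi=8(67)=71
lo=0(4)+hi=7(66)=70
lo=0(4)+hi=6(64)=68
lo=0(4)+hi=5(54)=58
lo=0(4)+hi=4(47)=51
lo=0(4)+hi=3(25)=29
lo=1(11)+hi=3(25)=36
lo=2(15)+hi=3(25)=40

Yes: 15+25=40


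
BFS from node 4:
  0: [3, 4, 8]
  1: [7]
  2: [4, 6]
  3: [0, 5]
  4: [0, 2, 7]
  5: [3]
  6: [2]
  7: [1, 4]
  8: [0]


Visit 4, enqueue [0, 2, 7]
Visit 0, enqueue [3, 8]
Visit 2, enqueue [6]
Visit 7, enqueue [1]
Visit 3, enqueue [5]
Visit 8, enqueue []
Visit 6, enqueue []
Visit 1, enqueue []
Visit 5, enqueue []

BFS order: [4, 0, 2, 7, 3, 8, 6, 1, 5]


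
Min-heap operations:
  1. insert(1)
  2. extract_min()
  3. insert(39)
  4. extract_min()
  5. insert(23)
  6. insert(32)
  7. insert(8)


insert(1) -> [1]
extract_min()->1, []
insert(39) -> [39]
extract_min()->39, []
insert(23) -> [23]
insert(32) -> [23, 32]
insert(8) -> [8, 32, 23]

Final heap: [8, 32, 23]


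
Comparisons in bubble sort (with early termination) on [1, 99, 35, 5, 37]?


Algorithm: bubble sort (with early termination)
Input: [1, 99, 35, 5, 37]
Sorted: [1, 5, 35, 37, 99]

9


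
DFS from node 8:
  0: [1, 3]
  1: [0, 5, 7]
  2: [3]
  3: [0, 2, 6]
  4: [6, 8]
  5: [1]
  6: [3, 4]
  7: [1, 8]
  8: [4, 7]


Visit 8, push [7, 4]
Visit 4, push [6]
Visit 6, push [3]
Visit 3, push [2, 0]
Visit 0, push [1]
Visit 1, push [7, 5]
Visit 5, push []
Visit 7, push []
Visit 2, push []

DFS order: [8, 4, 6, 3, 0, 1, 5, 7, 2]


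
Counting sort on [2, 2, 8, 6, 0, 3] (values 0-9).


Input: [2, 2, 8, 6, 0, 3]
Counts: [1, 0, 2, 1, 0, 0, 1, 0, 1, 0]

Sorted: [0, 2, 2, 3, 6, 8]


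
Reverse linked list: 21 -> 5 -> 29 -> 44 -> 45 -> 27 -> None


Step 1: curr=21, set curr.next=prev(None) | reversed so far: 21
Step 2: curr=5, set curr.next=prev(21) | reversed so far: 5 -> 21
Step 3: curr=29, set curr.next=prev(5) | reversed so far: 29 -> 5 -> 21
Step 4: curr=44, set curr.next=prev(29) | reversed so far: 44 -> 29 -> 5 -> 21
Step 5: curr=45, set curr.next=prev(44) | reversed so far: 45 -> 44 -> 29 -> 5 -> 21
Step 6: curr=27, set curr.next=prev(45) | reversed so far: 27 -> 45 -> 44 -> 29 -> 5 -> 21

27 -> 45 -> 44 -> 29 -> 5 -> 21 -> None


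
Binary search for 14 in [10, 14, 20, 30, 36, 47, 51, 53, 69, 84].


Step 1: lo=0, hi=9, mid=4, val=36
Step 2: lo=0, hi=3, mid=1, val=14

Found at index 1


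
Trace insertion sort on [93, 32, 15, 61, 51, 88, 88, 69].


Initial: [93, 32, 15, 61, 51, 88, 88, 69]
Insert 32: [32, 93, 15, 61, 51, 88, 88, 69]
Insert 15: [15, 32, 93, 61, 51, 88, 88, 69]
Insert 61: [15, 32, 61, 93, 51, 88, 88, 69]
Insert 51: [15, 32, 51, 61, 93, 88, 88, 69]
Insert 88: [15, 32, 51, 61, 88, 93, 88, 69]
Insert 88: [15, 32, 51, 61, 88, 88, 93, 69]
Insert 69: [15, 32, 51, 61, 69, 88, 88, 93]

Sorted: [15, 32, 51, 61, 69, 88, 88, 93]


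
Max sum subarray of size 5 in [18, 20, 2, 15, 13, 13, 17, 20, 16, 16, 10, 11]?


[0:5]: 68
[1:6]: 63
[2:7]: 60
[3:8]: 78
[4:9]: 79
[5:10]: 82
[6:11]: 79
[7:12]: 73

Max: 82 at [5:10]


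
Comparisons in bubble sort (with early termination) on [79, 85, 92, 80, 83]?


Algorithm: bubble sort (with early termination)
Input: [79, 85, 92, 80, 83]
Sorted: [79, 80, 83, 85, 92]

9


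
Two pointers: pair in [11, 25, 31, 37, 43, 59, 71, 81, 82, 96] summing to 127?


lo=0(11)+hi=9(96)=107
lo=1(25)+hi=9(96)=121
lo=2(31)+hi=9(96)=127

Yes: 31+96=127


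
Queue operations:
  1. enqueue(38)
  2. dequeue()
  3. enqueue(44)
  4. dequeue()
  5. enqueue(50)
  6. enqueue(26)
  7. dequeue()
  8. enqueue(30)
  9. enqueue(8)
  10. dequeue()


enqueue(38) -> [38]
dequeue()->38, []
enqueue(44) -> [44]
dequeue()->44, []
enqueue(50) -> [50]
enqueue(26) -> [50, 26]
dequeue()->50, [26]
enqueue(30) -> [26, 30]
enqueue(8) -> [26, 30, 8]
dequeue()->26, [30, 8]

Final queue: [30, 8]


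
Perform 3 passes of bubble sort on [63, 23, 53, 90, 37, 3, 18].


Initial: [63, 23, 53, 90, 37, 3, 18]
Pass 1: [23, 53, 63, 37, 3, 18, 90] (5 swaps)
Pass 2: [23, 53, 37, 3, 18, 63, 90] (3 swaps)
Pass 3: [23, 37, 3, 18, 53, 63, 90] (3 swaps)

After 3 passes: [23, 37, 3, 18, 53, 63, 90]


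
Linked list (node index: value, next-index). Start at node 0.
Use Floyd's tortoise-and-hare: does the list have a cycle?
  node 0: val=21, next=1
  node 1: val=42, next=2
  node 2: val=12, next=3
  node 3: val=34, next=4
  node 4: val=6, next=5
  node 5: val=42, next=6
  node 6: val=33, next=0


Floyd's tortoise (slow, +1) and hare (fast, +2):
  init: slow=0, fast=0
  step 1: slow=1, fast=2
  step 2: slow=2, fast=4
  step 3: slow=3, fast=6
  step 4: slow=4, fast=1
  step 5: slow=5, fast=3
  step 6: slow=6, fast=5
  step 7: slow=0, fast=0
  slow == fast at node 0: cycle detected

Cycle: yes


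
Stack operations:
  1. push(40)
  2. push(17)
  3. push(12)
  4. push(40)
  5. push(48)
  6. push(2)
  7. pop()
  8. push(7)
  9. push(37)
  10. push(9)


push(40) -> [40]
push(17) -> [40, 17]
push(12) -> [40, 17, 12]
push(40) -> [40, 17, 12, 40]
push(48) -> [40, 17, 12, 40, 48]
push(2) -> [40, 17, 12, 40, 48, 2]
pop()->2, [40, 17, 12, 40, 48]
push(7) -> [40, 17, 12, 40, 48, 7]
push(37) -> [40, 17, 12, 40, 48, 7, 37]
push(9) -> [40, 17, 12, 40, 48, 7, 37, 9]

Final stack: [40, 17, 12, 40, 48, 7, 37, 9]


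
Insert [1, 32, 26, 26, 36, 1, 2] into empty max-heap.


Insert 1: [1]
Insert 32: [32, 1]
Insert 26: [32, 1, 26]
Insert 26: [32, 26, 26, 1]
Insert 36: [36, 32, 26, 1, 26]
Insert 1: [36, 32, 26, 1, 26, 1]
Insert 2: [36, 32, 26, 1, 26, 1, 2]

Final heap: [36, 32, 26, 1, 26, 1, 2]


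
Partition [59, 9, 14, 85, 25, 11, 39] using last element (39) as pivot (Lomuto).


Pivot: 39
  9 <= 39: swap -> [9, 59, 14, 85, 25, 11, 39]
  14 <= 39: swap -> [9, 14, 59, 85, 25, 11, 39]
  25 <= 39: swap -> [9, 14, 25, 85, 59, 11, 39]
  11 <= 39: swap -> [9, 14, 25, 11, 59, 85, 39]
Place pivot at 4: [9, 14, 25, 11, 39, 85, 59]

Partitioned: [9, 14, 25, 11, 39, 85, 59]


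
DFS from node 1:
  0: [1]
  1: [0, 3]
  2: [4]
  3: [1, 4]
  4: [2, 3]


Visit 1, push [3, 0]
Visit 0, push []
Visit 3, push [4]
Visit 4, push [2]
Visit 2, push []

DFS order: [1, 0, 3, 4, 2]


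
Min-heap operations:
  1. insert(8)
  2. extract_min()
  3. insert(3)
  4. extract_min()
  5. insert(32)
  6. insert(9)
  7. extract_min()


insert(8) -> [8]
extract_min()->8, []
insert(3) -> [3]
extract_min()->3, []
insert(32) -> [32]
insert(9) -> [9, 32]
extract_min()->9, [32]

Final heap: [32]


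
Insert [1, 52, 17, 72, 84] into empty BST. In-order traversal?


Insert 1: root
Insert 52: R from 1
Insert 17: R from 1 -> L from 52
Insert 72: R from 1 -> R from 52
Insert 84: R from 1 -> R from 52 -> R from 72

In-order: [1, 17, 52, 72, 84]


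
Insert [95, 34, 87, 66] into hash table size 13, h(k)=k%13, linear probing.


Insert 95: h=4 -> slot 4
Insert 34: h=8 -> slot 8
Insert 87: h=9 -> slot 9
Insert 66: h=1 -> slot 1

Table: [None, 66, None, None, 95, None, None, None, 34, 87, None, None, None]


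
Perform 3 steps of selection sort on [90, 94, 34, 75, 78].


Initial: [90, 94, 34, 75, 78]
Step 1: min=34 at 2
  Swap: [34, 94, 90, 75, 78]
Step 2: min=75 at 3
  Swap: [34, 75, 90, 94, 78]
Step 3: min=78 at 4
  Swap: [34, 75, 78, 94, 90]

After 3 steps: [34, 75, 78, 94, 90]


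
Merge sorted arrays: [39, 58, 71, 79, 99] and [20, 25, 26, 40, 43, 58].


Take 20 from B
Take 25 from B
Take 26 from B
Take 39 from A
Take 40 from B
Take 43 from B
Take 58 from A
Take 58 from B

Merged: [20, 25, 26, 39, 40, 43, 58, 58, 71, 79, 99]


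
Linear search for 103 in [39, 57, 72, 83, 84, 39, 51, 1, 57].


i=0: 39!=103
i=1: 57!=103
i=2: 72!=103
i=3: 83!=103
i=4: 84!=103
i=5: 39!=103
i=6: 51!=103
i=7: 1!=103
i=8: 57!=103

Not found, 9 comps


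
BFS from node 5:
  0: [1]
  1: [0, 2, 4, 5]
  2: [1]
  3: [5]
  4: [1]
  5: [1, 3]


Visit 5, enqueue [1, 3]
Visit 1, enqueue [0, 2, 4]
Visit 3, enqueue []
Visit 0, enqueue []
Visit 2, enqueue []
Visit 4, enqueue []

BFS order: [5, 1, 3, 0, 2, 4]


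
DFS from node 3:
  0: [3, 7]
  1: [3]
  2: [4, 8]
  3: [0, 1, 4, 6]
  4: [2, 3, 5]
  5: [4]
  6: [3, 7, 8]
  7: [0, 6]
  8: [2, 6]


Visit 3, push [6, 4, 1, 0]
Visit 0, push [7]
Visit 7, push [6]
Visit 6, push [8]
Visit 8, push [2]
Visit 2, push [4]
Visit 4, push [5]
Visit 5, push []
Visit 1, push []

DFS order: [3, 0, 7, 6, 8, 2, 4, 5, 1]


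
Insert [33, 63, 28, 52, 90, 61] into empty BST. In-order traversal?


Insert 33: root
Insert 63: R from 33
Insert 28: L from 33
Insert 52: R from 33 -> L from 63
Insert 90: R from 33 -> R from 63
Insert 61: R from 33 -> L from 63 -> R from 52

In-order: [28, 33, 52, 61, 63, 90]


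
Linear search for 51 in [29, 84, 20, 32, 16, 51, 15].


i=0: 29!=51
i=1: 84!=51
i=2: 20!=51
i=3: 32!=51
i=4: 16!=51
i=5: 51==51 found!

Found at 5, 6 comps


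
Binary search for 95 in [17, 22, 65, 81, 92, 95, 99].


Step 1: lo=0, hi=6, mid=3, val=81
Step 2: lo=4, hi=6, mid=5, val=95

Found at index 5


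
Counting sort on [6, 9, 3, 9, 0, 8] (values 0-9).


Input: [6, 9, 3, 9, 0, 8]
Counts: [1, 0, 0, 1, 0, 0, 1, 0, 1, 2]

Sorted: [0, 3, 6, 8, 9, 9]


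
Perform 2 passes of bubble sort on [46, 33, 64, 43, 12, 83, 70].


Initial: [46, 33, 64, 43, 12, 83, 70]
Pass 1: [33, 46, 43, 12, 64, 70, 83] (4 swaps)
Pass 2: [33, 43, 12, 46, 64, 70, 83] (2 swaps)

After 2 passes: [33, 43, 12, 46, 64, 70, 83]


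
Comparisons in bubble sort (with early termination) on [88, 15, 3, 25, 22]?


Algorithm: bubble sort (with early termination)
Input: [88, 15, 3, 25, 22]
Sorted: [3, 15, 22, 25, 88]

9


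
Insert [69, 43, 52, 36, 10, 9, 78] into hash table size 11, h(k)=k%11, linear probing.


Insert 69: h=3 -> slot 3
Insert 43: h=10 -> slot 10
Insert 52: h=8 -> slot 8
Insert 36: h=3, 1 probes -> slot 4
Insert 10: h=10, 1 probes -> slot 0
Insert 9: h=9 -> slot 9
Insert 78: h=1 -> slot 1

Table: [10, 78, None, 69, 36, None, None, None, 52, 9, 43]


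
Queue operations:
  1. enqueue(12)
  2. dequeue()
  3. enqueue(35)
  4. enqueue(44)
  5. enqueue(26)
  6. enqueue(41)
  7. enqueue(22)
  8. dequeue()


enqueue(12) -> [12]
dequeue()->12, []
enqueue(35) -> [35]
enqueue(44) -> [35, 44]
enqueue(26) -> [35, 44, 26]
enqueue(41) -> [35, 44, 26, 41]
enqueue(22) -> [35, 44, 26, 41, 22]
dequeue()->35, [44, 26, 41, 22]

Final queue: [44, 26, 41, 22]


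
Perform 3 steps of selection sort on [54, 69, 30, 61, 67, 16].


Initial: [54, 69, 30, 61, 67, 16]
Step 1: min=16 at 5
  Swap: [16, 69, 30, 61, 67, 54]
Step 2: min=30 at 2
  Swap: [16, 30, 69, 61, 67, 54]
Step 3: min=54 at 5
  Swap: [16, 30, 54, 61, 67, 69]

After 3 steps: [16, 30, 54, 61, 67, 69]


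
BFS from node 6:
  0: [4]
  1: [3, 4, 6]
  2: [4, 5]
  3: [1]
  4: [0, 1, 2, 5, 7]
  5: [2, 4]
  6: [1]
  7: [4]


Visit 6, enqueue [1]
Visit 1, enqueue [3, 4]
Visit 3, enqueue []
Visit 4, enqueue [0, 2, 5, 7]
Visit 0, enqueue []
Visit 2, enqueue []
Visit 5, enqueue []
Visit 7, enqueue []

BFS order: [6, 1, 3, 4, 0, 2, 5, 7]


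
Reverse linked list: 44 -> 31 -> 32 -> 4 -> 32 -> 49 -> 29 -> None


Step 1: curr=44, set curr.next=prev(None) | reversed so far: 44
Step 2: curr=31, set curr.next=prev(44) | reversed so far: 31 -> 44
Step 3: curr=32, set curr.next=prev(31) | reversed so far: 32 -> 31 -> 44
Step 4: curr=4, set curr.next=prev(32) | reversed so far: 4 -> 32 -> 31 -> 44
Step 5: curr=32, set curr.next=prev(4) | reversed so far: 32 -> 4 -> 32 -> 31 -> 44
Step 6: curr=49, set curr.next=prev(32) | reversed so far: 49 -> 32 -> 4 -> 32 -> 31 -> 44
Step 7: curr=29, set curr.next=prev(49) | reversed so far: 29 -> 49 -> 32 -> 4 -> 32 -> 31 -> 44

29 -> 49 -> 32 -> 4 -> 32 -> 31 -> 44 -> None


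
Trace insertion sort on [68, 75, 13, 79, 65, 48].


Initial: [68, 75, 13, 79, 65, 48]
Insert 75: [68, 75, 13, 79, 65, 48]
Insert 13: [13, 68, 75, 79, 65, 48]
Insert 79: [13, 68, 75, 79, 65, 48]
Insert 65: [13, 65, 68, 75, 79, 48]
Insert 48: [13, 48, 65, 68, 75, 79]

Sorted: [13, 48, 65, 68, 75, 79]


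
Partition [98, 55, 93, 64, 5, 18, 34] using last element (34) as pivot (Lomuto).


Pivot: 34
  5 <= 34: swap -> [5, 55, 93, 64, 98, 18, 34]
  18 <= 34: swap -> [5, 18, 93, 64, 98, 55, 34]
Place pivot at 2: [5, 18, 34, 64, 98, 55, 93]

Partitioned: [5, 18, 34, 64, 98, 55, 93]


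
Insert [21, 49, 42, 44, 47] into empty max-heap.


Insert 21: [21]
Insert 49: [49, 21]
Insert 42: [49, 21, 42]
Insert 44: [49, 44, 42, 21]
Insert 47: [49, 47, 42, 21, 44]

Final heap: [49, 47, 42, 21, 44]


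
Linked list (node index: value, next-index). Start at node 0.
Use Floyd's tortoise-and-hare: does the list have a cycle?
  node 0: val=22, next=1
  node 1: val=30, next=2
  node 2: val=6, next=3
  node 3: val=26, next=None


Floyd's tortoise (slow, +1) and hare (fast, +2):
  init: slow=0, fast=0
  step 1: slow=1, fast=2
  step 2: fast 2->3->None, no cycle

Cycle: no


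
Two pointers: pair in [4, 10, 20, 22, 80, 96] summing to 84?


lo=0(4)+hi=5(96)=100
lo=0(4)+hi=4(80)=84

Yes: 4+80=84


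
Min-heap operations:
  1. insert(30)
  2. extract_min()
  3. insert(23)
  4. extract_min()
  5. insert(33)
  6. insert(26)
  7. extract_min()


insert(30) -> [30]
extract_min()->30, []
insert(23) -> [23]
extract_min()->23, []
insert(33) -> [33]
insert(26) -> [26, 33]
extract_min()->26, [33]

Final heap: [33]


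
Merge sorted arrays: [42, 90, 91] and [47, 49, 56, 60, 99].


Take 42 from A
Take 47 from B
Take 49 from B
Take 56 from B
Take 60 from B
Take 90 from A
Take 91 from A

Merged: [42, 47, 49, 56, 60, 90, 91, 99]


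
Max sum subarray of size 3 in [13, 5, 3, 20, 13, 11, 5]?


[0:3]: 21
[1:4]: 28
[2:5]: 36
[3:6]: 44
[4:7]: 29

Max: 44 at [3:6]


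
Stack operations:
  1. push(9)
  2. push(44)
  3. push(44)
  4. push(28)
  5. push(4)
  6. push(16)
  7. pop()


push(9) -> [9]
push(44) -> [9, 44]
push(44) -> [9, 44, 44]
push(28) -> [9, 44, 44, 28]
push(4) -> [9, 44, 44, 28, 4]
push(16) -> [9, 44, 44, 28, 4, 16]
pop()->16, [9, 44, 44, 28, 4]

Final stack: [9, 44, 44, 28, 4]


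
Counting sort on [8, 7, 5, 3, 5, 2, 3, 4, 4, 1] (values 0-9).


Input: [8, 7, 5, 3, 5, 2, 3, 4, 4, 1]
Counts: [0, 1, 1, 2, 2, 2, 0, 1, 1, 0]

Sorted: [1, 2, 3, 3, 4, 4, 5, 5, 7, 8]


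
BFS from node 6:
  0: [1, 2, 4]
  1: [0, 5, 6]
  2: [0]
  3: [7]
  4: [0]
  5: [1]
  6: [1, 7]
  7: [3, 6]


Visit 6, enqueue [1, 7]
Visit 1, enqueue [0, 5]
Visit 7, enqueue [3]
Visit 0, enqueue [2, 4]
Visit 5, enqueue []
Visit 3, enqueue []
Visit 2, enqueue []
Visit 4, enqueue []

BFS order: [6, 1, 7, 0, 5, 3, 2, 4]


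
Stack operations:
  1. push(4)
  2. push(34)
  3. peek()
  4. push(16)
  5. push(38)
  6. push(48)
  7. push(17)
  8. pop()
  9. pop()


push(4) -> [4]
push(34) -> [4, 34]
peek()->34
push(16) -> [4, 34, 16]
push(38) -> [4, 34, 16, 38]
push(48) -> [4, 34, 16, 38, 48]
push(17) -> [4, 34, 16, 38, 48, 17]
pop()->17, [4, 34, 16, 38, 48]
pop()->48, [4, 34, 16, 38]

Final stack: [4, 34, 16, 38]


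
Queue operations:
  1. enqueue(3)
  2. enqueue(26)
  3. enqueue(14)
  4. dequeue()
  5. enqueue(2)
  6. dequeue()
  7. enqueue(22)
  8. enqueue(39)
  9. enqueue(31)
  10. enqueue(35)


enqueue(3) -> [3]
enqueue(26) -> [3, 26]
enqueue(14) -> [3, 26, 14]
dequeue()->3, [26, 14]
enqueue(2) -> [26, 14, 2]
dequeue()->26, [14, 2]
enqueue(22) -> [14, 2, 22]
enqueue(39) -> [14, 2, 22, 39]
enqueue(31) -> [14, 2, 22, 39, 31]
enqueue(35) -> [14, 2, 22, 39, 31, 35]

Final queue: [14, 2, 22, 39, 31, 35]


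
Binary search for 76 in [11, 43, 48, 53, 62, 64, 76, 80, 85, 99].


Step 1: lo=0, hi=9, mid=4, val=62
Step 2: lo=5, hi=9, mid=7, val=80
Step 3: lo=5, hi=6, mid=5, val=64
Step 4: lo=6, hi=6, mid=6, val=76

Found at index 6


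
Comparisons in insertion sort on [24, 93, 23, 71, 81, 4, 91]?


Algorithm: insertion sort
Input: [24, 93, 23, 71, 81, 4, 91]
Sorted: [4, 23, 24, 71, 81, 91, 93]

14


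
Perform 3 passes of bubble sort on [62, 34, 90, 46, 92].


Initial: [62, 34, 90, 46, 92]
Pass 1: [34, 62, 46, 90, 92] (2 swaps)
Pass 2: [34, 46, 62, 90, 92] (1 swaps)
Pass 3: [34, 46, 62, 90, 92] (0 swaps)

After 3 passes: [34, 46, 62, 90, 92]


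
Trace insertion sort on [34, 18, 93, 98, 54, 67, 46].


Initial: [34, 18, 93, 98, 54, 67, 46]
Insert 18: [18, 34, 93, 98, 54, 67, 46]
Insert 93: [18, 34, 93, 98, 54, 67, 46]
Insert 98: [18, 34, 93, 98, 54, 67, 46]
Insert 54: [18, 34, 54, 93, 98, 67, 46]
Insert 67: [18, 34, 54, 67, 93, 98, 46]
Insert 46: [18, 34, 46, 54, 67, 93, 98]

Sorted: [18, 34, 46, 54, 67, 93, 98]


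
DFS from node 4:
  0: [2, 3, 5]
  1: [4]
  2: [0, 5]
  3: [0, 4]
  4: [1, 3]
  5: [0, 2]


Visit 4, push [3, 1]
Visit 1, push []
Visit 3, push [0]
Visit 0, push [5, 2]
Visit 2, push [5]
Visit 5, push []

DFS order: [4, 1, 3, 0, 2, 5]


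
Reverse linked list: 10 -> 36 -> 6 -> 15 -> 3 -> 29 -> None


Step 1: curr=10, set curr.next=prev(None) | reversed so far: 10
Step 2: curr=36, set curr.next=prev(10) | reversed so far: 36 -> 10
Step 3: curr=6, set curr.next=prev(36) | reversed so far: 6 -> 36 -> 10
Step 4: curr=15, set curr.next=prev(6) | reversed so far: 15 -> 6 -> 36 -> 10
Step 5: curr=3, set curr.next=prev(15) | reversed so far: 3 -> 15 -> 6 -> 36 -> 10
Step 6: curr=29, set curr.next=prev(3) | reversed so far: 29 -> 3 -> 15 -> 6 -> 36 -> 10

29 -> 3 -> 15 -> 6 -> 36 -> 10 -> None


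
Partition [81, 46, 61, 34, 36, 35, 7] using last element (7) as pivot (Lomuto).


Pivot: 7
Place pivot at 0: [7, 46, 61, 34, 36, 35, 81]

Partitioned: [7, 46, 61, 34, 36, 35, 81]


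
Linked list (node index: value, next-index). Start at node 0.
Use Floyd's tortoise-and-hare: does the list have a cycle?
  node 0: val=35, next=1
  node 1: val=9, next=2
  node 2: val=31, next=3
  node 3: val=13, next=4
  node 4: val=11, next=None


Floyd's tortoise (slow, +1) and hare (fast, +2):
  init: slow=0, fast=0
  step 1: slow=1, fast=2
  step 2: slow=2, fast=4
  step 3: fast -> None, no cycle

Cycle: no


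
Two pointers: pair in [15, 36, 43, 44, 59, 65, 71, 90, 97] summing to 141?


lo=0(15)+hi=8(97)=112
lo=1(36)+hi=8(97)=133
lo=2(43)+hi=8(97)=140
lo=3(44)+hi=8(97)=141

Yes: 44+97=141


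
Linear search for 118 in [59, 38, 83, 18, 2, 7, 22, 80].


i=0: 59!=118
i=1: 38!=118
i=2: 83!=118
i=3: 18!=118
i=4: 2!=118
i=5: 7!=118
i=6: 22!=118
i=7: 80!=118

Not found, 8 comps


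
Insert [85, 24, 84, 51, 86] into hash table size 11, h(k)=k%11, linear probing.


Insert 85: h=8 -> slot 8
Insert 24: h=2 -> slot 2
Insert 84: h=7 -> slot 7
Insert 51: h=7, 2 probes -> slot 9
Insert 86: h=9, 1 probes -> slot 10

Table: [None, None, 24, None, None, None, None, 84, 85, 51, 86]


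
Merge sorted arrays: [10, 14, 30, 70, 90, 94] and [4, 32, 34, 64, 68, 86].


Take 4 from B
Take 10 from A
Take 14 from A
Take 30 from A
Take 32 from B
Take 34 from B
Take 64 from B
Take 68 from B
Take 70 from A
Take 86 from B

Merged: [4, 10, 14, 30, 32, 34, 64, 68, 70, 86, 90, 94]


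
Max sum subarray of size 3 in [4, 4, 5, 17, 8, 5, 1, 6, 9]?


[0:3]: 13
[1:4]: 26
[2:5]: 30
[3:6]: 30
[4:7]: 14
[5:8]: 12
[6:9]: 16

Max: 30 at [2:5]


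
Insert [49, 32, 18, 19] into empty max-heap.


Insert 49: [49]
Insert 32: [49, 32]
Insert 18: [49, 32, 18]
Insert 19: [49, 32, 18, 19]

Final heap: [49, 32, 18, 19]


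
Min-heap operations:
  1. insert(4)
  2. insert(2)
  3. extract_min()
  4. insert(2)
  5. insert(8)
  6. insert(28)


insert(4) -> [4]
insert(2) -> [2, 4]
extract_min()->2, [4]
insert(2) -> [2, 4]
insert(8) -> [2, 4, 8]
insert(28) -> [2, 4, 8, 28]

Final heap: [2, 4, 8, 28]


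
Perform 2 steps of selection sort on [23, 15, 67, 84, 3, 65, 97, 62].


Initial: [23, 15, 67, 84, 3, 65, 97, 62]
Step 1: min=3 at 4
  Swap: [3, 15, 67, 84, 23, 65, 97, 62]
Step 2: min=15 at 1
  Swap: [3, 15, 67, 84, 23, 65, 97, 62]

After 2 steps: [3, 15, 67, 84, 23, 65, 97, 62]


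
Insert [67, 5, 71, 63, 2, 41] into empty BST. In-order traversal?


Insert 67: root
Insert 5: L from 67
Insert 71: R from 67
Insert 63: L from 67 -> R from 5
Insert 2: L from 67 -> L from 5
Insert 41: L from 67 -> R from 5 -> L from 63

In-order: [2, 5, 41, 63, 67, 71]


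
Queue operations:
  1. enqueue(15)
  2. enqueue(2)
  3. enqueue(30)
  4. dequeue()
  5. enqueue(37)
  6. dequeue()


enqueue(15) -> [15]
enqueue(2) -> [15, 2]
enqueue(30) -> [15, 2, 30]
dequeue()->15, [2, 30]
enqueue(37) -> [2, 30, 37]
dequeue()->2, [30, 37]

Final queue: [30, 37]


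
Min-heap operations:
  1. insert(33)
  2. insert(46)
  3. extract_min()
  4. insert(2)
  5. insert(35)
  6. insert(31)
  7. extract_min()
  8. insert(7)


insert(33) -> [33]
insert(46) -> [33, 46]
extract_min()->33, [46]
insert(2) -> [2, 46]
insert(35) -> [2, 46, 35]
insert(31) -> [2, 31, 35, 46]
extract_min()->2, [31, 46, 35]
insert(7) -> [7, 31, 35, 46]

Final heap: [7, 31, 35, 46]


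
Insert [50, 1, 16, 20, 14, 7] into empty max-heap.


Insert 50: [50]
Insert 1: [50, 1]
Insert 16: [50, 1, 16]
Insert 20: [50, 20, 16, 1]
Insert 14: [50, 20, 16, 1, 14]
Insert 7: [50, 20, 16, 1, 14, 7]

Final heap: [50, 20, 16, 1, 14, 7]


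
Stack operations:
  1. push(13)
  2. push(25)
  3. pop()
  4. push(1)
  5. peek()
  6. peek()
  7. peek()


push(13) -> [13]
push(25) -> [13, 25]
pop()->25, [13]
push(1) -> [13, 1]
peek()->1
peek()->1
peek()->1

Final stack: [13, 1]


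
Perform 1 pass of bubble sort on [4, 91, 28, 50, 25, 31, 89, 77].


Initial: [4, 91, 28, 50, 25, 31, 89, 77]
Pass 1: [4, 28, 50, 25, 31, 89, 77, 91] (6 swaps)

After 1 pass: [4, 28, 50, 25, 31, 89, 77, 91]


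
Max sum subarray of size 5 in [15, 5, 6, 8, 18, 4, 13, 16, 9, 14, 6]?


[0:5]: 52
[1:6]: 41
[2:7]: 49
[3:8]: 59
[4:9]: 60
[5:10]: 56
[6:11]: 58

Max: 60 at [4:9]


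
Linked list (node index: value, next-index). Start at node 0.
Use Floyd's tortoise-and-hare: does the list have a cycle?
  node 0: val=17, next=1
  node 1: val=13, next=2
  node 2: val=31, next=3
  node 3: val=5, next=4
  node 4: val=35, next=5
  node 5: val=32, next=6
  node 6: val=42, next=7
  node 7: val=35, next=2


Floyd's tortoise (slow, +1) and hare (fast, +2):
  init: slow=0, fast=0
  step 1: slow=1, fast=2
  step 2: slow=2, fast=4
  step 3: slow=3, fast=6
  step 4: slow=4, fast=2
  step 5: slow=5, fast=4
  step 6: slow=6, fast=6
  slow == fast at node 6: cycle detected

Cycle: yes


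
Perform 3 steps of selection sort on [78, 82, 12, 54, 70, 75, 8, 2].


Initial: [78, 82, 12, 54, 70, 75, 8, 2]
Step 1: min=2 at 7
  Swap: [2, 82, 12, 54, 70, 75, 8, 78]
Step 2: min=8 at 6
  Swap: [2, 8, 12, 54, 70, 75, 82, 78]
Step 3: min=12 at 2
  Swap: [2, 8, 12, 54, 70, 75, 82, 78]

After 3 steps: [2, 8, 12, 54, 70, 75, 82, 78]


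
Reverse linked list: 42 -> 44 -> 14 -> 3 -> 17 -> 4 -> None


Step 1: curr=42, set curr.next=prev(None) | reversed so far: 42
Step 2: curr=44, set curr.next=prev(42) | reversed so far: 44 -> 42
Step 3: curr=14, set curr.next=prev(44) | reversed so far: 14 -> 44 -> 42
Step 4: curr=3, set curr.next=prev(14) | reversed so far: 3 -> 14 -> 44 -> 42
Step 5: curr=17, set curr.next=prev(3) | reversed so far: 17 -> 3 -> 14 -> 44 -> 42
Step 6: curr=4, set curr.next=prev(17) | reversed so far: 4 -> 17 -> 3 -> 14 -> 44 -> 42

4 -> 17 -> 3 -> 14 -> 44 -> 42 -> None


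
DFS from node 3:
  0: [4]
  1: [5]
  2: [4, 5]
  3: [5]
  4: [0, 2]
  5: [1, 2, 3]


Visit 3, push [5]
Visit 5, push [2, 1]
Visit 1, push []
Visit 2, push [4]
Visit 4, push [0]
Visit 0, push []

DFS order: [3, 5, 1, 2, 4, 0]


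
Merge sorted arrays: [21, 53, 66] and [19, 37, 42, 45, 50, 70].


Take 19 from B
Take 21 from A
Take 37 from B
Take 42 from B
Take 45 from B
Take 50 from B
Take 53 from A
Take 66 from A

Merged: [19, 21, 37, 42, 45, 50, 53, 66, 70]


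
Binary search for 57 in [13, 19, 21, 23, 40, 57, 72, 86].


Step 1: lo=0, hi=7, mid=3, val=23
Step 2: lo=4, hi=7, mid=5, val=57

Found at index 5


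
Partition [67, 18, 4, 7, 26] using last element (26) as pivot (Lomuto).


Pivot: 26
  18 <= 26: swap -> [18, 67, 4, 7, 26]
  4 <= 26: swap -> [18, 4, 67, 7, 26]
  7 <= 26: swap -> [18, 4, 7, 67, 26]
Place pivot at 3: [18, 4, 7, 26, 67]

Partitioned: [18, 4, 7, 26, 67]


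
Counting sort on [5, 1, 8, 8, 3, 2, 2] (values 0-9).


Input: [5, 1, 8, 8, 3, 2, 2]
Counts: [0, 1, 2, 1, 0, 1, 0, 0, 2, 0]

Sorted: [1, 2, 2, 3, 5, 8, 8]


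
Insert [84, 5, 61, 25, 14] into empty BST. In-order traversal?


Insert 84: root
Insert 5: L from 84
Insert 61: L from 84 -> R from 5
Insert 25: L from 84 -> R from 5 -> L from 61
Insert 14: L from 84 -> R from 5 -> L from 61 -> L from 25

In-order: [5, 14, 25, 61, 84]
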